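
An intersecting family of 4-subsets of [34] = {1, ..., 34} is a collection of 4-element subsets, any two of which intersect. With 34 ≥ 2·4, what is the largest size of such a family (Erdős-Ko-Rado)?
max |F| = C(33, 3) = 5456

Erdős-Ko-Rado (1961): when n ≥ 2k, max |F| = C(n−1, k−1). The bound is attained by the star {A : i ∈ A} for any fixed i ∈ [n]. Here C(34−1, 4−1) = C(33, 3) = 5456.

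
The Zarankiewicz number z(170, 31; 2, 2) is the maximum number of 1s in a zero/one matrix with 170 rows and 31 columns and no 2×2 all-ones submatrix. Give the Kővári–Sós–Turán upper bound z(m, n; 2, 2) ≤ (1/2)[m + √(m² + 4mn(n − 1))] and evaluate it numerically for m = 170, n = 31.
z(170, 31; 2, 2) ≤ (1/2)[170 + √(170² + 4·170·31·30)] = (1/2)[170 + √661300] = 491.6018

Kővári–Sós–Turán: let r_1, ..., r_170 be the row sums and z = Σ r_i the total number of 1s. Each pair of columns can share at most one row with both entries 1 (else a 2×2 all-ones block appears), so Σ_i C(r_i, 2) ≤ C(31, 2) = 465. By convexity Σ_i C(r_i, 2) ≥ 170·C(z/170, 2) = z(z − 170)/(2·170), giving z² − 170z − 170·31·30 ≤ 0 and hence z ≤ (1/2)[170 + √(28900 + 4·158100)] = (1/2)[170 + √661300] ≈ (1/2)(170 + 813.2035) = 491.6018.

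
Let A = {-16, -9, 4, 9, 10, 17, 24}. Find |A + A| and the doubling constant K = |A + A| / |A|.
K = |A + A| / |A| = 24/7

Enumerate A + A = {a + b : a, b ∈ A}. With |A| = 7, there are |A|^2 = 49 ordered sum pairs; collecting distinct values, A + A = {-32, -25, -18, -12, -7, -6, -5, 0, 1, 8, 13, 14, 15, 18, 19, 20, 21, 26, 27, 28, 33, 34, 41, 48}, so |A + A| = 24. Thus K = 24/7. For comparison, the minimum possible |A + A| over all 7-element sets is 2·7 − 1 = 13 (so min K = 13/7), attained only by arithmetic progressions.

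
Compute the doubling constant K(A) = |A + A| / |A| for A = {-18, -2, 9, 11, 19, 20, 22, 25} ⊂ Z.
K = |A + A| / |A| = 31/8

Enumerate A + A = {a + b : a, b ∈ A}. With |A| = 8, there are |A|^2 = 64 ordered sum pairs; collecting distinct values, A + A = {-36, -20, -9, -7, -4, 1, 2, 4, 7, 9, 17, 18, 20, 22, 23, 28, 29, 30, 31, 33, 34, 36, 38, 39, 40, 41, 42, 44, 45, 47, 50}, so |A + A| = 31. Thus K = 31/8. For comparison, the minimum possible |A + A| over all 8-element sets is 2·8 − 1 = 15 (so min K = 15/8), attained only by arithmetic progressions.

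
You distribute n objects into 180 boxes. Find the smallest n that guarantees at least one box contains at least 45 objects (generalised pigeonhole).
n = (45 − 1)·180 + 1 = 7921

By the generalised pigeonhole principle, to guarantee some box contains ≥ r objects we need more than (r − 1) · k objects total. Threshold: n = (r − 1) · k + 1. With r = 45 and k = 180: n = 44 · 180 + 1 = 7920 + 1 = 7921. For n = 7920 = 44 · 180, we can put exactly 44 objects in every box, avoiding 45 in any single one — so 7921 is tight.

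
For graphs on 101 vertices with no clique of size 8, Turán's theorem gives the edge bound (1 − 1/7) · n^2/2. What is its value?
Turán density bound = (6/7) · 101^2/2 = 30603/7 ≈ 4371.8571

Turán's theorem: ex(n, K_{r+1}) is achieved by the complete r-partite Turán graph T(n, r) with parts as balanced as possible, and is at most (1 − 1/r) · n^2/2. For r = 7, n = 101: the density bound is (6/7) · 10201/2 = 30603/7 ≈ 4371.8571. The integer-valued extremum is e(T(101, 7)) = 4371, which is strictly less than the density bound 30603/7 since 7 ∤ 101 (the parts of T(101, 7) cannot all be equal).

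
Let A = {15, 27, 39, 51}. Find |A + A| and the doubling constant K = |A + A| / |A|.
K = |A + A| / |A| = 7/4

Enumerate A + A = {a + b : a, b ∈ A}. With |A| = 4, there are |A|^2 = 16 ordered sum pairs; collecting distinct values, A + A = {30, 42, 54, 66, 78, 90, 102}, so |A + A| = 7. Thus K = 7/4. Here |A + A| = 2|A| − 1 = 7, the minimum possible — so K = 7/4 is minimal, which holds iff A is an arithmetic progression.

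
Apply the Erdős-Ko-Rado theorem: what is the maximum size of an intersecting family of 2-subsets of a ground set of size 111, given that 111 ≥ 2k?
max |F| = C(110, 1) = 110

The Erdős-Ko-Rado theorem states: for n ≥ 2k, an intersecting family of k-subsets of an n-element set has size at most C(n − 1, k − 1), with equality for 'star' families {A ⊆ [n] : |A| = k, i ∈ A} (fix an element i). For n = 111, k = 2: C(110, 1) = 110.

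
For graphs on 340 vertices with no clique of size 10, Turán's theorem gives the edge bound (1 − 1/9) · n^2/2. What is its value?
Turán density bound = (8/9) · 340^2/2 = 462400/9 ≈ 51377.7778

Turán's theorem: ex(n, K_{r+1}) is achieved by the complete r-partite Turán graph T(n, r) with parts as balanced as possible, and is at most (1 − 1/r) · n^2/2. For r = 9, n = 340: the density bound is (8/9) · 115600/2 = 462400/9 ≈ 51377.7778. The integer-valued extremum is e(T(340, 9)) = 51377, which is strictly less than the density bound 462400/9 since 9 ∤ 340 (the parts of T(340, 9) cannot all be equal).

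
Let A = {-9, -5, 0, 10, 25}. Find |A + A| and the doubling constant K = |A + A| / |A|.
K = |A + A| / |A| = 14/5

Enumerate A + A = {a + b : a, b ∈ A}. With |A| = 5, there are |A|^2 = 25 ordered sum pairs; collecting distinct values, A + A = {-18, -14, -10, -9, -5, 0, 1, 5, 10, 16, 20, 25, 35, 50}, so |A + A| = 14. Thus K = 14/5. For comparison, the minimum possible |A + A| over all 5-element sets is 2·5 − 1 = 9 (so min K = 9/5), attained only by arithmetic progressions.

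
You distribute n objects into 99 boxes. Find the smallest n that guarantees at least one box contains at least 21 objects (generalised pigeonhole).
n = (21 − 1)·99 + 1 = 1981

By the generalised pigeonhole principle, to guarantee some box contains ≥ r objects we need more than (r − 1) · k objects total. Threshold: n = (r − 1) · k + 1. With r = 21 and k = 99: n = 20 · 99 + 1 = 1980 + 1 = 1981. For n = 1980 = 20 · 99, we can put exactly 20 objects in every box, avoiding 21 in any single one — so 1981 is tight.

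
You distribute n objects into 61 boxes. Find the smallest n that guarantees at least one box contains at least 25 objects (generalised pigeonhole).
n = (25 − 1)·61 + 1 = 1465

By the generalised pigeonhole principle, to guarantee some box contains ≥ r objects we need more than (r − 1) · k objects total. Threshold: n = (r − 1) · k + 1. With r = 25 and k = 61: n = 24 · 61 + 1 = 1464 + 1 = 1465. For n = 1464 = 24 · 61, we can put exactly 24 objects in every box, avoiding 25 in any single one — so 1465 is tight.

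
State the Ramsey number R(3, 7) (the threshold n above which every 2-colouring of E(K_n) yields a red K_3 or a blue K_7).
R(3, 7) = 23

Lower bound: an explicit 2-colouring of K_{22} (typically a Paley-type or other structured construction) avoids a red K_3 and a blue K_7, showing R(3, 7) > 22.
Upper bound: the simple Erdős–Szekeres recurrence only gives R(3, 7) ≤ 25; the tight bound R(3, 7) ≤ 23 requires a sharper case analysis (or computer search) of 2-colourings of K_{23}.
Hence R(3, 7) = 23.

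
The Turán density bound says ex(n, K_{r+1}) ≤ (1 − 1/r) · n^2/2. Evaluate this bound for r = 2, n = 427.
Turán density bound = (1/2) · 427^2/2 = 182329/4 ≈ 45582.25

Turán's theorem: ex(n, K_{r+1}) is achieved by the complete r-partite Turán graph T(n, r) with parts as balanced as possible, and is at most (1 − 1/r) · n^2/2. For r = 2, n = 427: the density bound is (1/2) · 182329/2 = 182329/4 ≈ 45582.25. The integer-valued extremum is e(T(427, 2)) = 45582, which is strictly less than the density bound 182329/4 since 2 ∤ 427 (the parts of T(427, 2) cannot all be equal).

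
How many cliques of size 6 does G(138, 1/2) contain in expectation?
E[# K_6] = C(138, 6) · (1/2)^C(6, 2) = 8592039666 / 2^15 = 4296019833/16384 ≈ 262208.241760

For each 6-subset S of vertices (there are C(138, 6) = 8592039666 such S), let X_S = 1 if S induces a K_6 (all C(6, 2) = 15 edges present). Then P(X_S = 1) = (1/2)^15 = 1/32768. By linearity of expectation, E[# K_6] = C(138, 6) · (1/2)^15 = 8592039666 / 32768 = 4296019833/16384 ≈ 262208.241760.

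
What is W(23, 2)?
W(23, 2) = 23 + 1 = 24

A 2-term AP is any pair of integers, so a monochromatic 2-AP exists iff some colour is used at least twice. With 23 colours, the colouring i ↦ i on {1, ..., 23} uses each colour once, avoiding any monochromatic pair, so W(23, 2) > 23. For {1, ..., 24}, pigeonhole forces two integers of the same colour, which form a monochromatic 2-AP. Hence W(23, 2) = 24.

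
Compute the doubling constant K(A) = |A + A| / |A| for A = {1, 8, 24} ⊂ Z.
K = |A + A| / |A| = 6/3 = 2

Enumerate A + A = {a + b : a, b ∈ A}. With |A| = 3, there are |A|^2 = 9 ordered sum pairs; collecting distinct values, A + A = {2, 9, 16, 25, 32, 48}, so |A + A| = 6. Thus K = 6/3 = 2. For comparison, the minimum possible |A + A| over all 3-element sets is 2·3 − 1 = 5 (so min K = 5/3), attained only by arithmetic progressions.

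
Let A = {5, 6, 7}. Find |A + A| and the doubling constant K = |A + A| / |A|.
K = |A + A| / |A| = 5/3

Enumerate A + A = {a + b : a, b ∈ A}. With |A| = 3, there are |A|^2 = 9 ordered sum pairs; collecting distinct values, A + A = {10, 11, 12, 13, 14}, so |A + A| = 5. Thus K = 5/3. Here |A + A| = 2|A| − 1 = 5, the minimum possible — so K = 5/3 is minimal, which holds iff A is an arithmetic progression.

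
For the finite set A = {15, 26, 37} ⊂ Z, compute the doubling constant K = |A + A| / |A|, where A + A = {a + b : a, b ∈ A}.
K = |A + A| / |A| = 5/3

Enumerate A + A = {a + b : a, b ∈ A}. With |A| = 3, there are |A|^2 = 9 ordered sum pairs; collecting distinct values, A + A = {30, 41, 52, 63, 74}, so |A + A| = 5. Thus K = 5/3. Here |A + A| = 2|A| − 1 = 5, the minimum possible — so K = 5/3 is minimal, which holds iff A is an arithmetic progression.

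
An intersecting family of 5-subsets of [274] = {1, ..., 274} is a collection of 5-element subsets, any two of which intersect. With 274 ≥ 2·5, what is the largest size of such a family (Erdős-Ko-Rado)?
max |F| = C(273, 4) = 226387980

The Erdős-Ko-Rado theorem states: for n ≥ 2k, an intersecting family of k-subsets of an n-element set has size at most C(n − 1, k − 1), with equality for 'star' families {A ⊆ [n] : |A| = k, i ∈ A} (fix an element i). For n = 274, k = 5: C(273, 4) = 226387980.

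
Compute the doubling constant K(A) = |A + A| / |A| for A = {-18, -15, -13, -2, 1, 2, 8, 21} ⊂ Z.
K = |A + A| / |A| = 33/8

Enumerate A + A = {a + b : a, b ∈ A}. With |A| = 8, there are |A|^2 = 64 ordered sum pairs; collecting distinct values, A + A = {-36, -33, -31, -30, -28, -26, -20, -17, -16, -15, -14, -13, -12, -11, -10, -7, -5, -4, -1, 0, 2, 3, 4, 6, 8, 9, 10, 16, 19, 22, 23, 29, 42}, so |A + A| = 33. Thus K = 33/8. For comparison, the minimum possible |A + A| over all 8-element sets is 2·8 − 1 = 15 (so min K = 15/8), attained only by arithmetic progressions.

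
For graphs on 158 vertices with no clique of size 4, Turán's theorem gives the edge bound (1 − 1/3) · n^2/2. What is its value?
Turán density bound = (2/3) · 158^2/2 = 24964/3 ≈ 8321.3333

Turán's theorem: ex(n, K_{r+1}) is achieved by the complete r-partite Turán graph T(n, r) with parts as balanced as possible, and is at most (1 − 1/r) · n^2/2. For r = 3, n = 158: the density bound is (2/3) · 24964/2 = 24964/3 ≈ 8321.3333. The integer-valued extremum is e(T(158, 3)) = 8321, which is strictly less than the density bound 24964/3 since 3 ∤ 158 (the parts of T(158, 3) cannot all be equal).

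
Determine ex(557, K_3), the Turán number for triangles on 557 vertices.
ex(557, K_3) = ⌊557^2/4⌋ = 77562

Mantel (1907): a triangle-free graph on n vertices has at most ⌊n^2/4⌋ edges, with equality for the complete bipartite graph K_{⌊n/2⌋, ⌈n/2⌉}. For n = 557: ⌊557^2/4⌋ = ⌊310249/4⌋ = 77562. The extremal graph is K_{278, 279}, which has 278·279 = 77562 edges.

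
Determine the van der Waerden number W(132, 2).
W(132, 2) = 132 + 1 = 133

A 2-term AP is any pair of integers, so a monochromatic 2-AP exists iff some colour is used at least twice. With 132 colours, the colouring i ↦ i on {1, ..., 132} uses each colour once, avoiding any monochromatic pair, so W(132, 2) > 132. For {1, ..., 133}, pigeonhole forces two integers of the same colour, which form a monochromatic 2-AP. Hence W(132, 2) = 133.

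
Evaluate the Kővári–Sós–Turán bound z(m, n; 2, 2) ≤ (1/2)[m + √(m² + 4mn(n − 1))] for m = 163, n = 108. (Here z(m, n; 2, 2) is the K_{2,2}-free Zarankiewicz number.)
z(163, 108; 2, 2) ≤ (1/2)[163 + √(163² + 4·163·108·107)] = (1/2)[163 + √7561081] = 1456.371

Kővári–Sós–Turán: let r_1, ..., r_163 be the row sums and z = Σ r_i the total number of 1s. Each pair of columns can share at most one row with both entries 1 (else a 2×2 all-ones block appears), so Σ_i C(r_i, 2) ≤ C(108, 2) = 5778. By convexity Σ_i C(r_i, 2) ≥ 163·C(z/163, 2) = z(z − 163)/(2·163), giving z² − 163z − 163·108·107 ≤ 0 and hence z ≤ (1/2)[163 + √(26569 + 4·1883628)] = (1/2)[163 + √7561081] ≈ (1/2)(163 + 2749.742) = 1456.371.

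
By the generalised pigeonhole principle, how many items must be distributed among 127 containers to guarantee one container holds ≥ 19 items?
n = (19 − 1)·127 + 1 = 2287

By the generalised pigeonhole principle, to guarantee some box contains ≥ r objects we need more than (r − 1) · k objects total. Threshold: n = (r − 1) · k + 1. With r = 19 and k = 127: n = 18 · 127 + 1 = 2286 + 1 = 2287. For n = 2286 = 18 · 127, we can put exactly 18 objects in every box, avoiding 19 in any single one — so 2287 is tight.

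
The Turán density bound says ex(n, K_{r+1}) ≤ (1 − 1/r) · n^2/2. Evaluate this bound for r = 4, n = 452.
Turán density bound = (3/4) · 452^2/2 = 76614

Turán's theorem: ex(n, K_{r+1}) is achieved by the complete r-partite Turán graph T(n, r) with parts as balanced as possible, and is at most (1 − 1/r) · n^2/2. For r = 4, n = 452: the density bound is (3/4) · 204304/2 = 76614. Since 4 ∣ 452, the Turán graph T(452, 4) has parts of equal size 113, and its edge count e(T(452, 4)) = 76614 attains the density bound exactly.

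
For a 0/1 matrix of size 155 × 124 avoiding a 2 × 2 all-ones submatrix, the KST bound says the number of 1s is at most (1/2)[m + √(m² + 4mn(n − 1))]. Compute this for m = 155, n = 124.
z(155, 124; 2, 2) ≤ (1/2)[155 + √(155² + 4·155·124·123)] = (1/2)[155 + √9480265] = 1617.0019

Kővári–Sós–Turán: let r_1, ..., r_155 be the row sums and z = Σ r_i the total number of 1s. Each pair of columns can share at most one row with both entries 1 (else a 2×2 all-ones block appears), so Σ_i C(r_i, 2) ≤ C(124, 2) = 7626. By convexity Σ_i C(r_i, 2) ≥ 155·C(z/155, 2) = z(z − 155)/(2·155), giving z² − 155z − 155·124·123 ≤ 0 and hence z ≤ (1/2)[155 + √(24025 + 4·2364060)] = (1/2)[155 + √9480265] ≈ (1/2)(155 + 3079.0039) = 1617.0019.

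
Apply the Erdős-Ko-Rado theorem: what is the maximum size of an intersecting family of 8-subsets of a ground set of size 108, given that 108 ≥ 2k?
max |F| = C(107, 7) = 26075972546

Erdős-Ko-Rado (1961): when n ≥ 2k, max |F| = C(n−1, k−1). The bound is attained by the star {A : i ∈ A} for any fixed i ∈ [n]. Here C(108−1, 8−1) = C(107, 7) = 26075972546.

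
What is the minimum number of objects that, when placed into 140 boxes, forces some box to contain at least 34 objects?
n = (34 − 1)·140 + 1 = 4621

By the generalised pigeonhole principle, to guarantee some box contains ≥ r objects we need more than (r − 1) · k objects total. Threshold: n = (r − 1) · k + 1. With r = 34 and k = 140: n = 33 · 140 + 1 = 4620 + 1 = 4621. For n = 4620 = 33 · 140, we can put exactly 33 objects in every box, avoiding 34 in any single one — so 4621 is tight.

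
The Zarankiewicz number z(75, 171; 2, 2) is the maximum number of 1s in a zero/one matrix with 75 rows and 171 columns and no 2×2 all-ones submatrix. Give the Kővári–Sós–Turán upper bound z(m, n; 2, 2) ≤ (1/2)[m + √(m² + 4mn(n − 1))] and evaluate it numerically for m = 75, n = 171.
z(75, 171; 2, 2) ≤ (1/2)[75 + √(75² + 4·75·171·170)] = (1/2)[75 + √8726625] = 1514.5431

Kővári–Sós–Turán: let r_1, ..., r_75 be the row sums and z = Σ r_i the total number of 1s. Each pair of columns can share at most one row with both entries 1 (else a 2×2 all-ones block appears), so Σ_i C(r_i, 2) ≤ C(171, 2) = 14535. By convexity Σ_i C(r_i, 2) ≥ 75·C(z/75, 2) = z(z − 75)/(2·75), giving z² − 75z − 75·171·170 ≤ 0 and hence z ≤ (1/2)[75 + √(5625 + 4·2180250)] = (1/2)[75 + √8726625] ≈ (1/2)(75 + 2954.0862) = 1514.5431.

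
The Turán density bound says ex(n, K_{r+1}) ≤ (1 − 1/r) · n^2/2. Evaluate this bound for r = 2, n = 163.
Turán density bound = (1/2) · 163^2/2 = 26569/4 ≈ 6642.25

Turán's theorem: ex(n, K_{r+1}) is achieved by the complete r-partite Turán graph T(n, r) with parts as balanced as possible, and is at most (1 − 1/r) · n^2/2. For r = 2, n = 163: the density bound is (1/2) · 26569/2 = 26569/4 ≈ 6642.25. The integer-valued extremum is e(T(163, 2)) = 6642, which is strictly less than the density bound 26569/4 since 2 ∤ 163 (the parts of T(163, 2) cannot all be equal).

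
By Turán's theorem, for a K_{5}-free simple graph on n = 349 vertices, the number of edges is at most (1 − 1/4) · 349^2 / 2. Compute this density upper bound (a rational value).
Turán density bound = (3/4) · 349^2/2 = 365403/8 ≈ 45675.375

Turán's theorem: ex(n, K_{r+1}) is achieved by the complete r-partite Turán graph T(n, r) with parts as balanced as possible, and is at most (1 − 1/r) · n^2/2. For r = 4, n = 349: the density bound is (3/4) · 121801/2 = 365403/8 ≈ 45675.375. The integer-valued extremum is e(T(349, 4)) = 45675, which is strictly less than the density bound 365403/8 since 4 ∤ 349 (the parts of T(349, 4) cannot all be equal).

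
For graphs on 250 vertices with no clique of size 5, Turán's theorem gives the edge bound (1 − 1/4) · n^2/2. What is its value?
Turán density bound = (3/4) · 250^2/2 = 46875/2 ≈ 23437.5

Turán's theorem: ex(n, K_{r+1}) is achieved by the complete r-partite Turán graph T(n, r) with parts as balanced as possible, and is at most (1 − 1/r) · n^2/2. For r = 4, n = 250: the density bound is (3/4) · 62500/2 = 46875/2 ≈ 23437.5. The integer-valued extremum is e(T(250, 4)) = 23437, which is strictly less than the density bound 46875/2 since 4 ∤ 250 (the parts of T(250, 4) cannot all be equal).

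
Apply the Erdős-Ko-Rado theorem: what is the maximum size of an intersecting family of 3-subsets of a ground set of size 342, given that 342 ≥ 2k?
max |F| = C(341, 2) = 57970

The Erdős-Ko-Rado theorem states: for n ≥ 2k, an intersecting family of k-subsets of an n-element set has size at most C(n − 1, k − 1), with equality for 'star' families {A ⊆ [n] : |A| = k, i ∈ A} (fix an element i). For n = 342, k = 3: C(341, 2) = 57970.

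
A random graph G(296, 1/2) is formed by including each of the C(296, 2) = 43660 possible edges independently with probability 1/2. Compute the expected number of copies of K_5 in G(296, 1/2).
E[# K_5] = C(296, 5) · (1/2)^C(5, 2) = 18303337304 / 2^10 = 2287917163/128 = 17874352.8359375

For each 5-subset S of vertices (there are C(296, 5) = 18303337304 such S), let X_S = 1 if S induces a K_5 (all C(5, 2) = 10 edges present). Then P(X_S = 1) = (1/2)^10 = 1/1024. By linearity of expectation, E[# K_5] = C(296, 5) · (1/2)^10 = 18303337304 / 1024 = 2287917163/128 = 17874352.8359375.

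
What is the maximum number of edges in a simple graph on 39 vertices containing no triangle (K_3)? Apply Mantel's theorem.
ex(39, K_3) = ⌊39^2/4⌋ = 380

Mantel (1907): a triangle-free graph on n vertices has at most ⌊n^2/4⌋ edges, with equality for the complete bipartite graph K_{⌊n/2⌋, ⌈n/2⌉}. For n = 39: ⌊39^2/4⌋ = ⌊1521/4⌋ = 380. The extremal graph is K_{19, 20}, which has 19·20 = 380 edges.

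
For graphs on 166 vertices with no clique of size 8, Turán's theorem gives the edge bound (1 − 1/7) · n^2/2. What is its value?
Turán density bound = (6/7) · 166^2/2 = 82668/7 ≈ 11809.7143

Turán's theorem: ex(n, K_{r+1}) is achieved by the complete r-partite Turán graph T(n, r) with parts as balanced as possible, and is at most (1 − 1/r) · n^2/2. For r = 7, n = 166: the density bound is (6/7) · 27556/2 = 82668/7 ≈ 11809.7143. The integer-valued extremum is e(T(166, 7)) = 11809, which is strictly less than the density bound 82668/7 since 7 ∤ 166 (the parts of T(166, 7) cannot all be equal).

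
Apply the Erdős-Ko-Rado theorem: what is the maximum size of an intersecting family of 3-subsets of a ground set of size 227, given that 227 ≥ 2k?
max |F| = C(226, 2) = 25425

The Erdős-Ko-Rado theorem states: for n ≥ 2k, an intersecting family of k-subsets of an n-element set has size at most C(n − 1, k − 1), with equality for 'star' families {A ⊆ [n] : |A| = k, i ∈ A} (fix an element i). For n = 227, k = 3: C(226, 2) = 25425.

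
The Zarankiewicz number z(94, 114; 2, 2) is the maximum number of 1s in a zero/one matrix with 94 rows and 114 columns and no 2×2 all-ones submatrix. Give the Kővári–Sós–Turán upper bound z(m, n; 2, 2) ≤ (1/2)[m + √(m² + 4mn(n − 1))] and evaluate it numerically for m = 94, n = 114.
z(94, 114; 2, 2) ≤ (1/2)[94 + √(94² + 4·94·114·113)] = (1/2)[94 + √4852468] = 1148.4159

Kővári–Sós–Turán: let r_1, ..., r_94 be the row sums and z = Σ r_i the total number of 1s. Each pair of columns can share at most one row with both entries 1 (else a 2×2 all-ones block appears), so Σ_i C(r_i, 2) ≤ C(114, 2) = 6441. By convexity Σ_i C(r_i, 2) ≥ 94·C(z/94, 2) = z(z − 94)/(2·94), giving z² − 94z − 94·114·113 ≤ 0 and hence z ≤ (1/2)[94 + √(8836 + 4·1210908)] = (1/2)[94 + √4852468] ≈ (1/2)(94 + 2202.8318) = 1148.4159.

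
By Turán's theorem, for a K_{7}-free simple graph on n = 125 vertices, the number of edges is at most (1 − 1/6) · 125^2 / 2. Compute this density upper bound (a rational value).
Turán density bound = (5/6) · 125^2/2 = 78125/12 ≈ 6510.4167

Turán's theorem: ex(n, K_{r+1}) is achieved by the complete r-partite Turán graph T(n, r) with parts as balanced as possible, and is at most (1 − 1/r) · n^2/2. For r = 6, n = 125: the density bound is (5/6) · 15625/2 = 78125/12 ≈ 6510.4167. The integer-valued extremum is e(T(125, 6)) = 6510, which is strictly less than the density bound 78125/12 since 6 ∤ 125 (the parts of T(125, 6) cannot all be equal).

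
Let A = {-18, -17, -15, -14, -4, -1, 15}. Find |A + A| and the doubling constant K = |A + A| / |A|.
K = |A + A| / |A| = 24/7

Enumerate A + A = {a + b : a, b ∈ A}. With |A| = 7, there are |A|^2 = 49 ordered sum pairs; collecting distinct values, A + A = {-36, -35, -34, -33, -32, -31, -30, -29, -28, -22, -21, -19, -18, -16, -15, -8, -5, -3, -2, 0, 1, 11, 14, 30}, so |A + A| = 24. Thus K = 24/7. For comparison, the minimum possible |A + A| over all 7-element sets is 2·7 − 1 = 13 (so min K = 13/7), attained only by arithmetic progressions.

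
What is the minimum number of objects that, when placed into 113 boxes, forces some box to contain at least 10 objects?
n = (10 − 1)·113 + 1 = 1018

By the generalised pigeonhole principle, to guarantee some box contains ≥ r objects we need more than (r − 1) · k objects total. Threshold: n = (r − 1) · k + 1. With r = 10 and k = 113: n = 9 · 113 + 1 = 1017 + 1 = 1018. For n = 1017 = 9 · 113, we can put exactly 9 objects in every box, avoiding 10 in any single one — so 1018 is tight.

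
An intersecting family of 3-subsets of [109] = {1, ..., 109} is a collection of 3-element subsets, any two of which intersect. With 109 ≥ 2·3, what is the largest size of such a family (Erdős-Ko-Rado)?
max |F| = C(108, 2) = 5778

The Erdős-Ko-Rado theorem states: for n ≥ 2k, an intersecting family of k-subsets of an n-element set has size at most C(n − 1, k − 1), with equality for 'star' families {A ⊆ [n] : |A| = k, i ∈ A} (fix an element i). For n = 109, k = 3: C(108, 2) = 5778.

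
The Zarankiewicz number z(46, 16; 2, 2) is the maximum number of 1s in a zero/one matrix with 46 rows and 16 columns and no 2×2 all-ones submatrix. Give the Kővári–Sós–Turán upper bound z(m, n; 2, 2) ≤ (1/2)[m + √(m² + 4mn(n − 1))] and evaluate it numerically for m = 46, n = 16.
z(46, 16; 2, 2) ≤ (1/2)[46 + √(46² + 4·46·16·15)] = (1/2)[46 + √46276] = 130.5593

Kővári–Sós–Turán: let r_1, ..., r_46 be the row sums and z = Σ r_i the total number of 1s. Each pair of columns can share at most one row with both entries 1 (else a 2×2 all-ones block appears), so Σ_i C(r_i, 2) ≤ C(16, 2) = 120. By convexity Σ_i C(r_i, 2) ≥ 46·C(z/46, 2) = z(z − 46)/(2·46), giving z² − 46z − 46·16·15 ≤ 0 and hence z ≤ (1/2)[46 + √(2116 + 4·11040)] = (1/2)[46 + √46276] ≈ (1/2)(46 + 215.1186) = 130.5593.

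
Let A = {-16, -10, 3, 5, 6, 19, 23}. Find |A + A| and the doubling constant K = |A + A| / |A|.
K = |A + A| / |A| = 27/7

Enumerate A + A = {a + b : a, b ∈ A}. With |A| = 7, there are |A|^2 = 49 ordered sum pairs; collecting distinct values, A + A = {-32, -26, -20, -13, -11, -10, -7, -5, -4, 3, 6, 7, 8, 9, 10, 11, 12, 13, 22, 24, 25, 26, 28, 29, 38, 42, 46}, so |A + A| = 27. Thus K = 27/7. For comparison, the minimum possible |A + A| over all 7-element sets is 2·7 − 1 = 13 (so min K = 13/7), attained only by arithmetic progressions.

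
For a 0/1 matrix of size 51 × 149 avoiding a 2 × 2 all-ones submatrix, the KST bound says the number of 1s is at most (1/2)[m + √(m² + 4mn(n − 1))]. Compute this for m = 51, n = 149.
z(51, 149; 2, 2) ≤ (1/2)[51 + √(51² + 4·51·149·148)] = (1/2)[51 + √4501209] = 1086.3026

Kővári–Sós–Turán: let r_1, ..., r_51 be the row sums and z = Σ r_i the total number of 1s. Each pair of columns can share at most one row with both entries 1 (else a 2×2 all-ones block appears), so Σ_i C(r_i, 2) ≤ C(149, 2) = 11026. By convexity Σ_i C(r_i, 2) ≥ 51·C(z/51, 2) = z(z − 51)/(2·51), giving z² − 51z − 51·149·148 ≤ 0 and hence z ≤ (1/2)[51 + √(2601 + 4·1124652)] = (1/2)[51 + √4501209] ≈ (1/2)(51 + 2121.6053) = 1086.3026.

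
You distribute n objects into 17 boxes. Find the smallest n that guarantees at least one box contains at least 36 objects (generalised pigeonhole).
n = (36 − 1)·17 + 1 = 596

By the generalised pigeonhole principle, to guarantee some box contains ≥ r objects we need more than (r − 1) · k objects total. Threshold: n = (r − 1) · k + 1. With r = 36 and k = 17: n = 35 · 17 + 1 = 595 + 1 = 596. For n = 595 = 35 · 17, we can put exactly 35 objects in every box, avoiding 36 in any single one — so 596 is tight.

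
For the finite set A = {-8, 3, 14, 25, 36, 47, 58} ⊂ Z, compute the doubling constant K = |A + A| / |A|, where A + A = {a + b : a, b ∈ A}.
K = |A + A| / |A| = 13/7

Enumerate A + A = {a + b : a, b ∈ A}. With |A| = 7, there are |A|^2 = 49 ordered sum pairs; collecting distinct values, A + A = {-16, -5, 6, 17, 28, 39, 50, 61, 72, 83, 94, 105, 116}, so |A + A| = 13. Thus K = 13/7. Here |A + A| = 2|A| − 1 = 13, the minimum possible — so K = 13/7 is minimal, which holds iff A is an arithmetic progression.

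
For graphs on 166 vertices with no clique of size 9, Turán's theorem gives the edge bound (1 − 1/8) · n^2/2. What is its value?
Turán density bound = (7/8) · 166^2/2 = 48223/4 ≈ 12055.75

Turán's theorem: ex(n, K_{r+1}) is achieved by the complete r-partite Turán graph T(n, r) with parts as balanced as possible, and is at most (1 − 1/r) · n^2/2. For r = 8, n = 166: the density bound is (7/8) · 27556/2 = 48223/4 ≈ 12055.75. The integer-valued extremum is e(T(166, 8)) = 12055, which is strictly less than the density bound 48223/4 since 8 ∤ 166 (the parts of T(166, 8) cannot all be equal).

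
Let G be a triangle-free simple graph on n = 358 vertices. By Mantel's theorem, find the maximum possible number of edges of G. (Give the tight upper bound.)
ex(358, K_3) = ⌊358^2/4⌋ = 32041

Mantel (1907): a triangle-free graph on n vertices has at most ⌊n^2/4⌋ edges, with equality for the complete bipartite graph K_{⌊n/2⌋, ⌈n/2⌉}. For n = 358: ⌊358^2/4⌋ = ⌊128164/4⌋ = 32041. The extremal graph is K_{179, 179}, which has 179·179 = 32041 edges.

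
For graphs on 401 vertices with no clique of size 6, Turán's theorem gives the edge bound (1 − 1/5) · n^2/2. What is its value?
Turán density bound = (4/5) · 401^2/2 = 321602/5 ≈ 64320.4

Turán's theorem: ex(n, K_{r+1}) is achieved by the complete r-partite Turán graph T(n, r) with parts as balanced as possible, and is at most (1 − 1/r) · n^2/2. For r = 5, n = 401: the density bound is (4/5) · 160801/2 = 321602/5 ≈ 64320.4. The integer-valued extremum is e(T(401, 5)) = 64320, which is strictly less than the density bound 321602/5 since 5 ∤ 401 (the parts of T(401, 5) cannot all be equal).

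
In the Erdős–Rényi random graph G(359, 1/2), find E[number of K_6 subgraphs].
E[# K_6] = C(359, 6) · (1/2)^C(6, 2) = 2850984183439 / 2^15 ≈ 87005132.551239

For each 6-subset S of vertices (there are C(359, 6) = 2850984183439 such S), let X_S = 1 if S induces a K_6 (all C(6, 2) = 15 edges present). Then P(X_S = 1) = (1/2)^15 = 1/32768. By linearity of expectation, E[# K_6] = C(359, 6) · (1/2)^15 = 2850984183439 / 32768 ≈ 87005132.551239.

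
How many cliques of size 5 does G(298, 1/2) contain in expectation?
E[# K_5] = C(298, 5) · (1/2)^C(5, 2) = 18934442604 / 2^10 = 4733610651/256 ≈ 18490666.605469

For each 5-subset S of vertices (there are C(298, 5) = 18934442604 such S), let X_S = 1 if S induces a K_5 (all C(5, 2) = 10 edges present). Then P(X_S = 1) = (1/2)^10 = 1/1024. By linearity of expectation, E[# K_5] = C(298, 5) · (1/2)^10 = 18934442604 / 1024 = 4733610651/256 ≈ 18490666.605469.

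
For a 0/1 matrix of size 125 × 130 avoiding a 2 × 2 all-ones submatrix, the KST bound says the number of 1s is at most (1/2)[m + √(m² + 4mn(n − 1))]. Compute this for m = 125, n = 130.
z(125, 130; 2, 2) ≤ (1/2)[125 + √(125² + 4·125·130·129)] = (1/2)[125 + √8400625] = 1511.6916

Kővári–Sós–Turán: let r_1, ..., r_125 be the row sums and z = Σ r_i the total number of 1s. Each pair of columns can share at most one row with both entries 1 (else a 2×2 all-ones block appears), so Σ_i C(r_i, 2) ≤ C(130, 2) = 8385. By convexity Σ_i C(r_i, 2) ≥ 125·C(z/125, 2) = z(z − 125)/(2·125), giving z² − 125z − 125·130·129 ≤ 0 and hence z ≤ (1/2)[125 + √(15625 + 4·2096250)] = (1/2)[125 + √8400625] ≈ (1/2)(125 + 2898.3832) = 1511.6916.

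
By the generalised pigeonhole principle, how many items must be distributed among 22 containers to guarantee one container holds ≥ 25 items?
n = (25 − 1)·22 + 1 = 529

By the generalised pigeonhole principle, to guarantee some box contains ≥ r objects we need more than (r − 1) · k objects total. Threshold: n = (r − 1) · k + 1. With r = 25 and k = 22: n = 24 · 22 + 1 = 528 + 1 = 529. For n = 528 = 24 · 22, we can put exactly 24 objects in every box, avoiding 25 in any single one — so 529 is tight.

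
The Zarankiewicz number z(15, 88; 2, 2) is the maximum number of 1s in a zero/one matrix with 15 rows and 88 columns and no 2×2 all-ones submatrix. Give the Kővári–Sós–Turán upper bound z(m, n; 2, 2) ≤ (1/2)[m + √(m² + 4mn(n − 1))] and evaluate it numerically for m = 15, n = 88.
z(15, 88; 2, 2) ≤ (1/2)[15 + √(15² + 4·15·88·87)] = (1/2)[15 + √459585] = 346.4635

Kővári–Sós–Turán: let r_1, ..., r_15 be the row sums and z = Σ r_i the total number of 1s. Each pair of columns can share at most one row with both entries 1 (else a 2×2 all-ones block appears), so Σ_i C(r_i, 2) ≤ C(88, 2) = 3828. By convexity Σ_i C(r_i, 2) ≥ 15·C(z/15, 2) = z(z − 15)/(2·15), giving z² − 15z − 15·88·87 ≤ 0 and hence z ≤ (1/2)[15 + √(225 + 4·114840)] = (1/2)[15 + √459585] ≈ (1/2)(15 + 677.927) = 346.4635.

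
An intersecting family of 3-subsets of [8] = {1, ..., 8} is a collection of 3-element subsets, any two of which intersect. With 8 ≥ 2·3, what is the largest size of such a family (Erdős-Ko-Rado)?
max |F| = C(7, 2) = 21

The Erdős-Ko-Rado theorem states: for n ≥ 2k, an intersecting family of k-subsets of an n-element set has size at most C(n − 1, k − 1), with equality for 'star' families {A ⊆ [n] : |A| = k, i ∈ A} (fix an element i). For n = 8, k = 3: C(7, 2) = 21.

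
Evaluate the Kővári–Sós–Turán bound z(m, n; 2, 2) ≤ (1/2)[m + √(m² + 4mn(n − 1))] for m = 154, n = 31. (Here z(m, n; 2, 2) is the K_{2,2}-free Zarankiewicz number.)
z(154, 31; 2, 2) ≤ (1/2)[154 + √(154² + 4·154·31·30)] = (1/2)[154 + √596596] = 463.1981

Kővári–Sós–Turán: let r_1, ..., r_154 be the row sums and z = Σ r_i the total number of 1s. Each pair of columns can share at most one row with both entries 1 (else a 2×2 all-ones block appears), so Σ_i C(r_i, 2) ≤ C(31, 2) = 465. By convexity Σ_i C(r_i, 2) ≥ 154·C(z/154, 2) = z(z − 154)/(2·154), giving z² − 154z − 154·31·30 ≤ 0 and hence z ≤ (1/2)[154 + √(23716 + 4·143220)] = (1/2)[154 + √596596] ≈ (1/2)(154 + 772.3963) = 463.1981.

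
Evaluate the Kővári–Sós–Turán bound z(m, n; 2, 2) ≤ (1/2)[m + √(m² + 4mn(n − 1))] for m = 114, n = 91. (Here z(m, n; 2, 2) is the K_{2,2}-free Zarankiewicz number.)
z(114, 91; 2, 2) ≤ (1/2)[114 + √(114² + 4·114·91·90)] = (1/2)[114 + √3747636] = 1024.9406

Kővári–Sós–Turán: let r_1, ..., r_114 be the row sums and z = Σ r_i the total number of 1s. Each pair of columns can share at most one row with both entries 1 (else a 2×2 all-ones block appears), so Σ_i C(r_i, 2) ≤ C(91, 2) = 4095. By convexity Σ_i C(r_i, 2) ≥ 114·C(z/114, 2) = z(z − 114)/(2·114), giving z² − 114z − 114·91·90 ≤ 0 and hence z ≤ (1/2)[114 + √(12996 + 4·933660)] = (1/2)[114 + √3747636] ≈ (1/2)(114 + 1935.8812) = 1024.9406.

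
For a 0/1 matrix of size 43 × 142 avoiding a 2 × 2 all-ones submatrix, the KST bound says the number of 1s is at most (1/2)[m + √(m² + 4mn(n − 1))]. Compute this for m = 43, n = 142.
z(43, 142; 2, 2) ≤ (1/2)[43 + √(43² + 4·43·142·141)] = (1/2)[43 + √3445633] = 949.6208

Kővári–Sós–Turán: let r_1, ..., r_43 be the row sums and z = Σ r_i the total number of 1s. Each pair of columns can share at most one row with both entries 1 (else a 2×2 all-ones block appears), so Σ_i C(r_i, 2) ≤ C(142, 2) = 10011. By convexity Σ_i C(r_i, 2) ≥ 43·C(z/43, 2) = z(z − 43)/(2·43), giving z² − 43z − 43·142·141 ≤ 0 and hence z ≤ (1/2)[43 + √(1849 + 4·860946)] = (1/2)[43 + √3445633] ≈ (1/2)(43 + 1856.2416) = 949.6208.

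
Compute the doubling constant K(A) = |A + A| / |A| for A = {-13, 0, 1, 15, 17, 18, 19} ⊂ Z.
K = |A + A| / |A| = 23/7

Enumerate A + A = {a + b : a, b ∈ A}. With |A| = 7, there are |A|^2 = 49 ordered sum pairs; collecting distinct values, A + A = {-26, -13, -12, 0, 1, 2, 4, 5, 6, 15, 16, 17, 18, 19, 20, 30, 32, 33, 34, 35, 36, 37, 38}, so |A + A| = 23. Thus K = 23/7. For comparison, the minimum possible |A + A| over all 7-element sets is 2·7 − 1 = 13 (so min K = 13/7), attained only by arithmetic progressions.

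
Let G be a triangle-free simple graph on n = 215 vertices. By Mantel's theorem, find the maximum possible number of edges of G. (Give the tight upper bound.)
ex(215, K_3) = ⌊215^2/4⌋ = 11556

Mantel (1907): a triangle-free graph on n vertices has at most ⌊n^2/4⌋ edges, with equality for the complete bipartite graph K_{⌊n/2⌋, ⌈n/2⌉}. For n = 215: ⌊215^2/4⌋ = ⌊46225/4⌋ = 11556. The extremal graph is K_{107, 108}, which has 107·108 = 11556 edges.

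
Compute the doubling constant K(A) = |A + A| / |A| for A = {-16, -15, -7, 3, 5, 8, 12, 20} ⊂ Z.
K = |A + A| / |A| = 33/8

Enumerate A + A = {a + b : a, b ∈ A}. With |A| = 8, there are |A|^2 = 64 ordered sum pairs; collecting distinct values, A + A = {-32, -31, -30, -23, -22, -14, -13, -12, -11, -10, -8, -7, -4, -3, -2, 1, 4, 5, 6, 8, 10, 11, 13, 15, 16, 17, 20, 23, 24, 25, 28, 32, 40}, so |A + A| = 33. Thus K = 33/8. For comparison, the minimum possible |A + A| over all 8-element sets is 2·8 − 1 = 15 (so min K = 15/8), attained only by arithmetic progressions.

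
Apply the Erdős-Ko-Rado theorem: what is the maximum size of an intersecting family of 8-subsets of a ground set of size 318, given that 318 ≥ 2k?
max |F| = C(317, 7) = 59705636264508

The Erdős-Ko-Rado theorem states: for n ≥ 2k, an intersecting family of k-subsets of an n-element set has size at most C(n − 1, k − 1), with equality for 'star' families {A ⊆ [n] : |A| = k, i ∈ A} (fix an element i). For n = 318, k = 8: C(317, 7) = 59705636264508.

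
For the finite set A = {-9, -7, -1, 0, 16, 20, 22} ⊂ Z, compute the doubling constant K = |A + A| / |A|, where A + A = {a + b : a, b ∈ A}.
K = |A + A| / |A| = 26/7

Enumerate A + A = {a + b : a, b ∈ A}. With |A| = 7, there are |A|^2 = 49 ordered sum pairs; collecting distinct values, A + A = {-18, -16, -14, -10, -9, -8, -7, -2, -1, 0, 7, 9, 11, 13, 15, 16, 19, 20, 21, 22, 32, 36, 38, 40, 42, 44}, so |A + A| = 26. Thus K = 26/7. For comparison, the minimum possible |A + A| over all 7-element sets is 2·7 − 1 = 13 (so min K = 13/7), attained only by arithmetic progressions.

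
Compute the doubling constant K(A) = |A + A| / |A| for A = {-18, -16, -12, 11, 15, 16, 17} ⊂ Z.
K = |A + A| / |A| = 25/7

Enumerate A + A = {a + b : a, b ∈ A}. With |A| = 7, there are |A|^2 = 49 ordered sum pairs; collecting distinct values, A + A = {-36, -34, -32, -30, -28, -24, -7, -5, -3, -2, -1, 0, 1, 3, 4, 5, 22, 26, 27, 28, 30, 31, 32, 33, 34}, so |A + A| = 25. Thus K = 25/7. For comparison, the minimum possible |A + A| over all 7-element sets is 2·7 − 1 = 13 (so min K = 13/7), attained only by arithmetic progressions.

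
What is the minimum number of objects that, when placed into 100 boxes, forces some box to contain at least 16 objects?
n = (16 − 1)·100 + 1 = 1501

By the generalised pigeonhole principle, to guarantee some box contains ≥ r objects we need more than (r − 1) · k objects total. Threshold: n = (r − 1) · k + 1. With r = 16 and k = 100: n = 15 · 100 + 1 = 1500 + 1 = 1501. For n = 1500 = 15 · 100, we can put exactly 15 objects in every box, avoiding 16 in any single one — so 1501 is tight.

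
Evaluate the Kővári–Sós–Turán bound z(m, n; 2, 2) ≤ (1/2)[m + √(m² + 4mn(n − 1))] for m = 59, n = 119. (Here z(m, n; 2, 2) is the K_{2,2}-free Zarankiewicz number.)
z(59, 119; 2, 2) ≤ (1/2)[59 + √(59² + 4·59·119·118)] = (1/2)[59 + √3317393] = 940.1856

Kővári–Sós–Turán: let r_1, ..., r_59 be the row sums and z = Σ r_i the total number of 1s. Each pair of columns can share at most one row with both entries 1 (else a 2×2 all-ones block appears), so Σ_i C(r_i, 2) ≤ C(119, 2) = 7021. By convexity Σ_i C(r_i, 2) ≥ 59·C(z/59, 2) = z(z − 59)/(2·59), giving z² − 59z − 59·119·118 ≤ 0 and hence z ≤ (1/2)[59 + √(3481 + 4·828478)] = (1/2)[59 + √3317393] ≈ (1/2)(59 + 1821.3712) = 940.1856.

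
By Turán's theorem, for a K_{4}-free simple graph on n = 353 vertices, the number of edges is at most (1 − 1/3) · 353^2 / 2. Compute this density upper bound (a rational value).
Turán density bound = (2/3) · 353^2/2 = 124609/3 ≈ 41536.3333

Turán's theorem: ex(n, K_{r+1}) is achieved by the complete r-partite Turán graph T(n, r) with parts as balanced as possible, and is at most (1 − 1/r) · n^2/2. For r = 3, n = 353: the density bound is (2/3) · 124609/2 = 124609/3 ≈ 41536.3333. The integer-valued extremum is e(T(353, 3)) = 41536, which is strictly less than the density bound 124609/3 since 3 ∤ 353 (the parts of T(353, 3) cannot all be equal).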